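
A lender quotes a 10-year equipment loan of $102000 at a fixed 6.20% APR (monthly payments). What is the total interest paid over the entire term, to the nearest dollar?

$35,122

Monthly rate = 6.2%/12 = 0.0051667; payment = 102,000 × 0.0051667 / (1 − (1+0.0051667)^−120) = $1,142.68.
Total paid = 120 × $1,142.68 = $137,121.60; interest = $137,121.60 − $102,000 = $35,121.60.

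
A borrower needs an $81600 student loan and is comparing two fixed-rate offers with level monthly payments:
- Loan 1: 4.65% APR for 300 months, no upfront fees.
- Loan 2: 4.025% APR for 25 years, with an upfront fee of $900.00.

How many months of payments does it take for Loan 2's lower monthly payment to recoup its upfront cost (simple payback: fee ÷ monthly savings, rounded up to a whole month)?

Loan 1: at 4.65% the monthly rate is 0.0038750, so the payment is 81,600 × 0.0038750 / (1 − 1.0038750^−300) = $460.53.
Loan 2: at 4.025% the monthly rate is 0.0033542, so the payment is 81,600 × 0.0033542 / (1 − 1.0033542^−300) = $431.84.
Monthly savings = $460.53 − $431.84 = $28.69.
Break-even = $900.00 / $28.69 = 31.37 → 32 months.

32 months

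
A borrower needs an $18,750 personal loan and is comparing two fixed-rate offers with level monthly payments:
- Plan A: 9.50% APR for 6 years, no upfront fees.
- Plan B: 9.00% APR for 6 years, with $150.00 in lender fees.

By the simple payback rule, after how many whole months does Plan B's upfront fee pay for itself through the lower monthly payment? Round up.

33 months

Plan A: at 9.50% the monthly rate is 0.0079167, so the payment is 18,750 × 0.0079167 / (1 − 1.0079167^−72) = $342.65.
Plan B: at 9.00% the monthly rate is 0.0075000, so the payment is 18,750 × 0.0075000 / (1 − 1.0075000^−72) = $337.98.
Monthly savings = $342.65 − $337.98 = $4.67.
Break-even = $150.00 / $4.67 = 32.12 → 33 months.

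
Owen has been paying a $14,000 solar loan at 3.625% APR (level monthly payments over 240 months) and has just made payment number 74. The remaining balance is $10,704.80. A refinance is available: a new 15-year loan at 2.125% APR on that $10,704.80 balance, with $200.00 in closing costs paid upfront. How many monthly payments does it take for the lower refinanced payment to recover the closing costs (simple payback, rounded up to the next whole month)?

16 months

Current payment = 14,000 × 3.625%/12 / (1 − (1+0.0030208)^−240) = $82.10.
Refinanced payment = 10,704.80 × 0.0017708 / (1 − (1+0.0017708)^−180) = $69.50.
Monthly savings = $82.10 − $69.50 = $12.60.
Break-even = $200.00 / $12.60 = 15.87 → 16 months.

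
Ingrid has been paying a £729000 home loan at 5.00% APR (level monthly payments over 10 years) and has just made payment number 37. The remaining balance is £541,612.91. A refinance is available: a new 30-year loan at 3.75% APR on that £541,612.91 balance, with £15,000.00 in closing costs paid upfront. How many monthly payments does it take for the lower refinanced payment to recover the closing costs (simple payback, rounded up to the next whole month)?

Current payment = 729,000 × 5%/12 / (1 − (1+0.0041667)^−120) = £7,732.18.
Refinanced payment = 541,612.91 × 0.0031250 / (1 − (1+0.0031250)^−360) = £2,508.29.
Monthly savings = £7,732.18 − £2,508.29 = £5,223.89.
Break-even = £15,000.00 / £5,223.89 = 2.87 → 3 months.

3 months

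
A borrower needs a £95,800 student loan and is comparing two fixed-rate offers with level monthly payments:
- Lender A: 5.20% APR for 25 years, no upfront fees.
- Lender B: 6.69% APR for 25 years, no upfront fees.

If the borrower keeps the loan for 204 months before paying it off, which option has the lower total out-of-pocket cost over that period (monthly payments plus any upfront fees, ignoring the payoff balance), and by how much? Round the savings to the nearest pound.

Lender A by £17,750

Lender A: at 5.20% the monthly rate is 0.0043333, so the payment is 95,800 × 0.0043333 / (1 − 1.0043333^−300) = £571.26.
Lender B: monthly rate = 6.69%/12 = 0.0055750; payment = 95,800 × 0.0055750 / (1 − (1+0.0055750)^−300) = £658.27.
Over 204 months: Lender A costs 204 × £571.26 = £116,537.04; Lender B costs 204 × £658.27 = £134,287.08.
Lender A is cheaper by £134,287.08 − £116,537.04 = £17,750.04.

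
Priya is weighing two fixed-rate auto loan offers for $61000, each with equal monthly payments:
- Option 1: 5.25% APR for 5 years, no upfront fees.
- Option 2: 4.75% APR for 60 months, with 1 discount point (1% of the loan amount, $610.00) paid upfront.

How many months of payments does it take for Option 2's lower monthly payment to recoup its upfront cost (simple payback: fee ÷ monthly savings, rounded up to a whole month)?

Option 1: monthly rate = 5.25%/12 = 0.0043750; payment = 61,000 × 0.0043750 / (1 − (1+0.0043750)^−60) = $1,158.15.
Option 2: monthly rate = 4.75%/12 = 0.0039583; payment = 61,000 × 0.0039583 / (1 − (1+0.0039583)^−60) = $1,144.17.
Monthly savings = $1,158.15 − $1,144.17 = $13.98.
Break-even = $610.00 / $13.98 = 43.63 → 44 months.

44 months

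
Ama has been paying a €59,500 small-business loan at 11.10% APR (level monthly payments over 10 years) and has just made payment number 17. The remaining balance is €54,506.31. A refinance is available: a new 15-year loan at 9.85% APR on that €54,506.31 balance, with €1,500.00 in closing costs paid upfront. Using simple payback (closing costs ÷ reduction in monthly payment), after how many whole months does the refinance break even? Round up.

7 months

Current payment = 59,500 × 11.1%/12 / (1 − (1+0.0092500)^−120) = €822.98.
Refinanced payment = 54,506.31 × 0.0082083 / (1 − (1+0.0082083)^−180) = €580.74.
Monthly savings = €822.98 − €580.74 = €242.24.
Break-even = €1,500.00 / €242.24 = 6.19 → 7 months.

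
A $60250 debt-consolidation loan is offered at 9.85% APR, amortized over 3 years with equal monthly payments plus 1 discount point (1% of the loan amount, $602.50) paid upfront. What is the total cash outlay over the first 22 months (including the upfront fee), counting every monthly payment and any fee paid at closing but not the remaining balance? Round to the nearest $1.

$43,279

At 9.85% the monthly rate is 0.0082083, so the payment is 60,250 × 0.0082083 / (1 − 1.0082083^−36) = $1,939.86.
Total outlay = 22 × $1,939.86 + $602.50 = $43,279.42.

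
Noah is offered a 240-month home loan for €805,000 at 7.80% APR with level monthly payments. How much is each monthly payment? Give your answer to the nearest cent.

Monthly rate = 7.8%/12 = 0.0065000; payment = 805,000 × 0.0065000 / (1 − (1+0.0065000)^−240) = €6,633.49.

€6,633.49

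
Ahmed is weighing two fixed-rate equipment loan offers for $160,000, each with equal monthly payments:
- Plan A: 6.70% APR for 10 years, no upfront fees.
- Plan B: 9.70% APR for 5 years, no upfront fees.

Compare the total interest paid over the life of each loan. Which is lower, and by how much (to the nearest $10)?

Plan A: monthly rate = 6.7%/12 = 0.0055833; payment = 160,000 × 0.0055833 / (1 − (1+0.0055833)^−120) = $1,833.09.
Total interest on Plan A = 120 × $1,833.09 − $160,000 = $59,970.80.
Plan B: at 9.70% the monthly rate is 0.0080833, so the payment is 160,000 × 0.0080833 / (1 − 1.0080833^−60) = $3,375.96.
Total interest on Plan B = 60 × $3,375.96 − $160,000 = $42,557.60.
Plan B is lower by $17,413.20.

Plan B by $17,410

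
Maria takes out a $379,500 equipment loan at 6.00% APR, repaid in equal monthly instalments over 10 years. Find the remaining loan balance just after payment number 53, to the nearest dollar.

$239,366

With monthly rate i = 6%/12 = 0.0050000, the balance after k of n payments is P · [(1+i)^n − (1+i)^k] / [(1+i)^n − 1].
(1+0.0050000)^120 = 1.81939673 and (1+0.0050000)^53 = 1.30257060, so the balance is 379,500 × (1.81939673 − 1.30257060) / (1.81939673 − 1) = $239,365.75.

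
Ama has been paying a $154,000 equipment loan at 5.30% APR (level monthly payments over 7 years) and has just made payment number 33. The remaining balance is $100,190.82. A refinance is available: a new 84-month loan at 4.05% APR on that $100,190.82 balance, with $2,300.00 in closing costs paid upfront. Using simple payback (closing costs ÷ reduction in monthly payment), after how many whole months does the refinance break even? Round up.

Current payment = 154,000 × 5.3%/12 / (1 − (1+0.0044167)^−84) = $2,198.40.
Refinanced payment = 100,190.82 × 0.0033750 / (1 − (1+0.0033750)^−84) = $1,371.80.
Monthly savings = $2,198.40 − $1,371.80 = $826.60.
Break-even = $2,300.00 / $826.60 = 2.78 → 3 months.

3 months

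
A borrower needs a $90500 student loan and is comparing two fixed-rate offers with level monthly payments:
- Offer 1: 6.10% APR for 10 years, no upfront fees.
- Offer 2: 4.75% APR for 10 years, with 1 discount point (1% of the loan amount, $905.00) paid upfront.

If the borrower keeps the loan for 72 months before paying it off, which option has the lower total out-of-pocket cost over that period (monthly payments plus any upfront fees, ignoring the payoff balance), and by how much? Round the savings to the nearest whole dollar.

Offer 2 by $3,445

Offer 1: at 6.10% the monthly rate is 0.0050833, so the payment is 90,500 × 0.0050833 / (1 − 1.0050833^−120) = $1,009.29.
Offer 2: monthly rate = 4.75%/12 = 0.0039583; payment = 90,500 × 0.0039583 / (1 − (1+0.0039583)^−120) = $948.87.
Over 72 months: Offer 1 costs 72 × $1,009.29 = $72,668.88; Offer 2 costs 72 × $948.87 + $905.00 = $69,223.64.
Offer 2 is cheaper by $72,668.88 − $69,223.64 = $3,445.24.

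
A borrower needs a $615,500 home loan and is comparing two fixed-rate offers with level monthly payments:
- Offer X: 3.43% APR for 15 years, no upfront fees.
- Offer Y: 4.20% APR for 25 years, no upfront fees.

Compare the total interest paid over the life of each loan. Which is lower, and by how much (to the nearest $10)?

Offer X: at 3.43% the monthly rate is 0.0028583, so the payment is 615,500 × 0.0028583 / (1 − 1.0028583^−180) = $4,378.97.
Total interest on Offer X = 180 × $4,378.97 − $615,500 = $172,714.60.
Offer Y: monthly rate = 4.2%/12 = 0.0035000; payment = 615,500 × 0.0035000 / (1 − (1+0.0035000)^−300) = $3,317.19.
Total interest on Offer Y = 300 × $3,317.19 − $615,500 = $379,657.00.
Offer X is lower by $206,942.40.

Offer X by $206,940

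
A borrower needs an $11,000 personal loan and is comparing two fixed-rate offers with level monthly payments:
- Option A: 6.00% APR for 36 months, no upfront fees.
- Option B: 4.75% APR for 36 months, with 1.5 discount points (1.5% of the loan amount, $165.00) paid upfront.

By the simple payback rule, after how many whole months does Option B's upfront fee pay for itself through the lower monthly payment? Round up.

27 months

Option A: at 6.00% the monthly rate is 0.0050000, so the payment is 11,000 × 0.0050000 / (1 − 1.0050000^−36) = $334.64.
Option B: monthly rate = 4.75%/12 = 0.0039583; payment = 11,000 × 0.0039583 / (1 − (1+0.0039583)^−36) = $328.45.
Monthly savings = $334.64 − $328.45 = $6.19.
Break-even = $165.00 / $6.19 = 26.66 → 27 months.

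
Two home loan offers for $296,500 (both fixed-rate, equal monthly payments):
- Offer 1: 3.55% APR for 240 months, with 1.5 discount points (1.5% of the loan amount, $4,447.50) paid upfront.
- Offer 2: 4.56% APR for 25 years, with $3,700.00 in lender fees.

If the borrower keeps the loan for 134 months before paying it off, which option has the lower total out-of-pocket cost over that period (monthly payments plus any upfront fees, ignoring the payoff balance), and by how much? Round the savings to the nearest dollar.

Offer 1: at 3.55% the monthly rate is 0.0029583, so the payment is 296,500 × 0.0029583 / (1 − 1.0029583^−240) = $1,727.21.
Offer 2: at 4.56% the monthly rate is 0.0038000, so the payment is 296,500 × 0.0038000 / (1 − 1.0038000^−300) = $1,658.16.
Over 134 months: Offer 1 costs 134 × $1,727.21 + $4,447.50 = $235,893.64; Offer 2 costs 134 × $1,658.16 + $3,700.00 = $225,893.44.
Offer 2 is cheaper by $235,893.64 − $225,893.44 = $10,000.20.

Offer 2 by $10,000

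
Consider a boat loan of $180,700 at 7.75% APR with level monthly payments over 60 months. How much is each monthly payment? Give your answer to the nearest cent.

$3,642.36

At 7.75% the monthly rate is 0.0064583, so the payment is 180,700 × 0.0064583 / (1 − 1.0064583^−60) = $3,642.36.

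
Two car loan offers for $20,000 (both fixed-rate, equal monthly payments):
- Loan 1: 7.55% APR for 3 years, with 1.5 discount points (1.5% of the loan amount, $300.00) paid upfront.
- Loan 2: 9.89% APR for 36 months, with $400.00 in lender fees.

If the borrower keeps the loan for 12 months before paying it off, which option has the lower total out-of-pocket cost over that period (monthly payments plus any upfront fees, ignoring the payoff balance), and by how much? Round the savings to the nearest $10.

Loan 1 by $360

Loan 1: monthly rate = 7.55%/12 = 0.0062917; payment = 20,000 × 0.0062917 / (1 − (1+0.0062917)^−36) = $622.58.
Loan 2: monthly rate = 9.89%/12 = 0.0082417; payment = 20,000 × 0.0082417 / (1 − (1+0.0082417)^−36) = $644.31.
Over 12 months: Loan 1 costs 12 × $622.58 + $300.00 = $7,770.96; Loan 2 costs 12 × $644.31 + $400.00 = $8,131.72.
Loan 1 is cheaper by $8,131.72 − $7,770.96 = $360.76.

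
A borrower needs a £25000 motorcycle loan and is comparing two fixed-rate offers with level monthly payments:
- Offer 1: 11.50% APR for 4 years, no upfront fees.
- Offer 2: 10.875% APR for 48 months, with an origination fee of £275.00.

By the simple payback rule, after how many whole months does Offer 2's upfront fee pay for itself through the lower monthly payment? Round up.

37 months

Offer 1: at 11.50% the monthly rate is 0.0095833, so the payment is 25,000 × 0.0095833 / (1 − 1.0095833^−48) = £652.23.
Offer 2: monthly rate = 10.875%/12 = 0.0090625; payment = 25,000 × 0.0090625 / (1 − (1+0.0090625)^−48) = £644.62.
Monthly savings = £652.23 − £644.62 = £7.61.
Break-even = £275.00 / £7.61 = 36.14 → 37 months.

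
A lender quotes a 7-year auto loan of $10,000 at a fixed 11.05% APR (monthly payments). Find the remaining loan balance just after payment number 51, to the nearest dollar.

$4,861

With monthly rate i = 11.05%/12 = 0.0092083, the balance after k of n payments is P · [(1+i)^n − (1+i)^k] / [(1+i)^n − 1].
(1+0.0092083)^84 = 2.15968071 and (1+0.0092083)^51 = 1.59596082, so the balance is 10,000 × (2.15968071 − 1.59596082) / (2.15968071 − 1) = $4,860.99.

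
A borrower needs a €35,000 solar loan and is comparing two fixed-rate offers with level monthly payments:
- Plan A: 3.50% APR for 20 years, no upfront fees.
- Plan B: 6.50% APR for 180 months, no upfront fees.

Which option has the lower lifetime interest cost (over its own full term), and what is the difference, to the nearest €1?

Plan A: at 3.50% the monthly rate is 0.0029167, so the payment is 35,000 × 0.0029167 / (1 − 1.0029167^−240) = €202.99.
Total interest on Plan A = 240 × €202.99 − €35,000 = €13,717.60.
Plan B: monthly rate = 6.5%/12 = 0.0054167; payment = 35,000 × 0.0054167 / (1 − (1+0.0054167)^−180) = €304.89.
Total interest on Plan B = 180 × €304.89 − €35,000 = €19,880.20.
Plan A is lower by €6,162.60.

Plan A by €6,163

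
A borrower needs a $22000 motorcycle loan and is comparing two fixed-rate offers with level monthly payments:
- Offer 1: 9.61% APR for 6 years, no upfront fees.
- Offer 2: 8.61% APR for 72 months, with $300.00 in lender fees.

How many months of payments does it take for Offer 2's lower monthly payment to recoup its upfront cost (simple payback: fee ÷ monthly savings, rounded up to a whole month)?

Offer 1: monthly rate = 9.61%/12 = 0.0080083; payment = 22,000 × 0.0080083 / (1 − (1+0.0080083)^−72) = $403.25.
Offer 2: at 8.61% the monthly rate is 0.0071750, so the payment is 22,000 × 0.0071750 / (1 − 1.0071750^−72) = $392.32.
Monthly savings = $403.25 − $392.32 = $10.93.
Break-even = $300.00 / $10.93 = 27.45 → 28 months.

28 months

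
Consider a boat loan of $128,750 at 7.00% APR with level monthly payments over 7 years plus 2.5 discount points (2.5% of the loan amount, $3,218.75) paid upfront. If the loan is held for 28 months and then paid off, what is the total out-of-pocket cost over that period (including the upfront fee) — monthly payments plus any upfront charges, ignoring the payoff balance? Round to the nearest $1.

Monthly rate = 7%/12 = 0.0058333; payment = 128,750 × 0.0058333 / (1 − (1+0.0058333)^−84) = $1,943.18.
Total outlay = 28 × $1,943.18 + $3,218.75 = $57,627.79.

$57,628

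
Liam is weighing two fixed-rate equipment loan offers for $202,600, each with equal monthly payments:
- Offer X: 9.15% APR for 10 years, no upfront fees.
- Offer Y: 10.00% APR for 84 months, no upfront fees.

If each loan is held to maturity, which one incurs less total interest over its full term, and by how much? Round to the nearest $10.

Offer X: at 9.15% the monthly rate is 0.0076250, so the payment is 202,600 × 0.0076250 / (1 − 1.0076250^−120) = $2,582.93.
Total interest on Offer X = 120 × $2,582.93 − $202,600 = $107,351.60.
Offer Y: at 10.00% the monthly rate is 0.0083333, so the payment is 202,600 × 0.0083333 / (1 − 1.0083333^−84) = $3,363.40.
Total interest on Offer Y = 84 × $3,363.40 − $202,600 = $79,925.60.
Offer Y is lower by $27,426.00.

Offer Y by $27,430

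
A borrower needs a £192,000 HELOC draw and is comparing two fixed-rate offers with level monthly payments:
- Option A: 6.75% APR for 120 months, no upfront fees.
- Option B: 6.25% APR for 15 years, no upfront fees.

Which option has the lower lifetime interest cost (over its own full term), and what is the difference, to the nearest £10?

Option A by £31,770

Option A: at 6.75% the monthly rate is 0.0056250, so the payment is 192,000 × 0.0056250 / (1 − 1.0056250^−120) = £2,204.62.
Total interest on Option A = 120 × £2,204.62 − £192,000 = £72,554.40.
Option B: at 6.25% the monthly rate is 0.0052083, so the payment is 192,000 × 0.0052083 / (1 − 1.0052083^−180) = £1,646.25.
Total interest on Option B = 180 × £1,646.25 − £192,000 = £104,325.00.
Option A is lower by £31,770.60.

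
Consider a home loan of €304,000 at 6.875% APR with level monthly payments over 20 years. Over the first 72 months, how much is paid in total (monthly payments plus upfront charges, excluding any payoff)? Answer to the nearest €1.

€168,059

Monthly rate = 6.875%/12 = 0.0057292; payment = 304,000 × 0.0057292 / (1 − (1+0.0057292)^−240) = €2,334.15.
Total outlay = 72 × €2,334.15 = €168,058.80.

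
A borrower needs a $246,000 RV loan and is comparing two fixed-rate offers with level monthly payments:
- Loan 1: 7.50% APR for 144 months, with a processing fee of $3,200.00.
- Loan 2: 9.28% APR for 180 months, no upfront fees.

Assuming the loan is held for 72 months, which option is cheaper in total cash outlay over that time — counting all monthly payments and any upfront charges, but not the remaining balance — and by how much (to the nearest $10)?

Loan 1: at 7.50% the monthly rate is 0.0062500, so the payment is 246,000 × 0.0062500 / (1 − 1.0062500^−144) = $2,595.86.
Loan 2: at 9.28% the monthly rate is 0.0077333, so the payment is 246,000 × 0.0077333 / (1 − 1.0077333^−180) = $2,536.24.
Over 72 months: Loan 1 costs 72 × $2,595.86 + $3,200.00 = $190,101.92; Loan 2 costs 72 × $2,536.24 = $182,609.28.
Loan 2 is cheaper by $190,101.92 − $182,609.28 = $7,492.64.

Loan 2 by $7,490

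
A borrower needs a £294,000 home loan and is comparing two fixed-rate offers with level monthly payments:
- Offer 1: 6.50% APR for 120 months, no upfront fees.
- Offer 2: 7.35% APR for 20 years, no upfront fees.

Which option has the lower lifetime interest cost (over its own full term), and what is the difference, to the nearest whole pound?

Offer 1 by £161,375

Offer 1: monthly rate = 6.5%/12 = 0.0054167; payment = 294,000 × 0.0054167 / (1 − (1+0.0054167)^−120) = £3,338.31.
Total interest on Offer 1 = 120 × £3,338.31 − £294,000 = £106,597.20.
Offer 2: monthly rate = 7.35%/12 = 0.0061250; payment = 294,000 × 0.0061250 / (1 − (1+0.0061250)^−240) = £2,341.55.
Total interest on Offer 2 = 240 × £2,341.55 − £294,000 = £267,972.00.
Offer 1 is lower by £161,374.80.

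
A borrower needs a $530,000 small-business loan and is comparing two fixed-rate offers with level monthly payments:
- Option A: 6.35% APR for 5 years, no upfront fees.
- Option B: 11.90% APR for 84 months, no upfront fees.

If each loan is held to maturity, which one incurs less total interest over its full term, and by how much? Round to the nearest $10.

Option A by $163,550

Option A: at 6.35% the monthly rate is 0.0052917, so the payment is 530,000 × 0.0052917 / (1 − 1.0052917^−60) = $10,332.86.
Total interest on Option A = 60 × $10,332.86 − $530,000 = $89,971.60.
Option B: at 11.90% the monthly rate is 0.0099167, so the payment is 530,000 × 0.0099167 / (1 − 1.0099167^−84) = $9,327.63.
Total interest on Option B = 84 × $9,327.63 − $530,000 = $253,520.92.
Option A is lower by $163,549.32.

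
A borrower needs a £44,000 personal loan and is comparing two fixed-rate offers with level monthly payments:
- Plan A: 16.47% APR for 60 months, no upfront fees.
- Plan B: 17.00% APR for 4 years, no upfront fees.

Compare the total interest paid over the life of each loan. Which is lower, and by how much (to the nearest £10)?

Plan A: monthly rate = 16.47%/12 = 0.0137250; payment = 44,000 × 0.0137250 / (1 − (1+0.0137250)^−60) = £1,081.01.
Total interest on Plan A = 60 × £1,081.01 − £44,000 = £20,860.60.
Plan B: monthly rate = 17%/12 = 0.0141667; payment = 44,000 × 0.0141667 / (1 − (1+0.0141667)^−48) = £1,269.62.
Total interest on Plan B = 48 × £1,269.62 − £44,000 = £16,941.76.
Plan B is lower by £3,918.84.

Plan B by £3,920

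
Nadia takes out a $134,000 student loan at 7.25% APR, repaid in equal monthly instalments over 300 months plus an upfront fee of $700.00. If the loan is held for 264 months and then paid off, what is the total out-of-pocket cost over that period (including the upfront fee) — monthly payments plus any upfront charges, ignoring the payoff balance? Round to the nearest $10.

At 7.25% the monthly rate is 0.0060417, so the payment is 134,000 × 0.0060417 / (1 − 1.0060417^−300) = $968.56.
Total outlay = 264 × $968.56 + $700.00 = $256,399.84.

$256,400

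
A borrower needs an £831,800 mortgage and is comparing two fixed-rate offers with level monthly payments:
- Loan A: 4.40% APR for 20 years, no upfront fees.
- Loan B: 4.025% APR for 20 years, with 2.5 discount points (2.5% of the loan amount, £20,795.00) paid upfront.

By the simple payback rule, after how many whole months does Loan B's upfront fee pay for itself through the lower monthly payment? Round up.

Loan A: monthly rate = 4.4%/12 = 0.0036667; payment = 831,800 × 0.0036667 / (1 − (1+0.0036667)^−240) = £5,217.58.
Loan B: monthly rate = 4.025%/12 = 0.0033542; payment = 831,800 × 0.0033542 / (1 − (1+0.0033542)^−240) = £5,051.51.
Monthly savings = £5,217.58 − £5,051.51 = £166.07.
Break-even = £20,795.00 / £166.07 = 125.22 → 126 months.

126 months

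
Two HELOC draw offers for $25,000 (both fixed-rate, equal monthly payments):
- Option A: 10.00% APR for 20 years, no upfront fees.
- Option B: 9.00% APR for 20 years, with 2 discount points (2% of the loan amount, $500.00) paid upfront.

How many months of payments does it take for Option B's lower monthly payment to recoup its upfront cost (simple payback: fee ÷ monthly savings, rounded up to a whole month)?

Option A: monthly rate = 10%/12 = 0.0083333; payment = 25,000 × 0.0083333 / (1 − (1+0.0083333)^−240) = $241.26.
Option B: at 9.00% the monthly rate is 0.0075000, so the payment is 25,000 × 0.0075000 / (1 − 1.0075000^−240) = $224.93.
Monthly savings = $241.26 − $224.93 = $16.33.
Break-even = $500.00 / $16.33 = 30.62 → 31 months.

31 months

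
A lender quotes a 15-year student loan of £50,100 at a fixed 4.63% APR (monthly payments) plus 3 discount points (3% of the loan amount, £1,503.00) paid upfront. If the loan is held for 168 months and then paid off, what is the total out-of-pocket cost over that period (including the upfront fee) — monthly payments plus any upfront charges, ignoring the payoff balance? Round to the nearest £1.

£66,452

Monthly rate = 4.63%/12 = 0.0038583; payment = 50,100 × 0.0038583 / (1 − (1+0.0038583)^−180) = £386.60.
Total outlay = 168 × £386.60 + £1,503.00 = £66,451.80.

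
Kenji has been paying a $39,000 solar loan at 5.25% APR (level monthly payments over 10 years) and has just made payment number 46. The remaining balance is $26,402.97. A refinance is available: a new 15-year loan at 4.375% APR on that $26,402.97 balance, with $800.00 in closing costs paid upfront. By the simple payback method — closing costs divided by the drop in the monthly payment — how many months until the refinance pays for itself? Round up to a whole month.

4 months

Current payment = 39,000 × 5.25%/12 / (1 − (1+0.0043750)^−120) = $418.44.
Refinanced payment = 26,402.97 × 0.0036458 / (1 − (1+0.0036458)^−180) = $200.30.
Monthly savings = $418.44 − $200.30 = $218.14.
Break-even = $800.00 / $218.14 = 3.67 → 4 months.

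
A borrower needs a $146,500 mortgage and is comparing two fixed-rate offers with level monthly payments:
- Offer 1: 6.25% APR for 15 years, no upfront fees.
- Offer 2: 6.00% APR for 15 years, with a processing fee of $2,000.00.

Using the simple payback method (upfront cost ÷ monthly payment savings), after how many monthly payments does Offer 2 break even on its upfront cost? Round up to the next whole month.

Offer 1: at 6.25% the monthly rate is 0.0052083, so the payment is 146,500 × 0.0052083 / (1 − 1.0052083^−180) = $1,256.12.
Offer 2: monthly rate = 6%/12 = 0.0050000; payment = 146,500 × 0.0050000 / (1 − (1+0.0050000)^−180) = $1,236.25.
Monthly savings = $1,256.12 − $1,236.25 = $19.87.
Break-even = $2,000.00 / $19.87 = 100.65 → 101 months.

101 months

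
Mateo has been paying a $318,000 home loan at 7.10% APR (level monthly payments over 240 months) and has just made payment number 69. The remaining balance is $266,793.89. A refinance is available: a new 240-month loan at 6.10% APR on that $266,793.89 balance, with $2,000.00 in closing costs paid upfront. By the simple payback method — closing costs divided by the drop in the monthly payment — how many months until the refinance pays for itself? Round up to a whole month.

Current payment = 318,000 × 7.1%/12 / (1 − (1+0.0059167)^−240) = $2,484.57.
Refinanced payment = 266,793.89 × 0.0050833 / (1 − (1+0.0050833)^−240) = $1,926.82.
Monthly savings = $2,484.57 − $1,926.82 = $557.75.
Break-even = $2,000.00 / $557.75 = 3.59 → 4 months.

4 months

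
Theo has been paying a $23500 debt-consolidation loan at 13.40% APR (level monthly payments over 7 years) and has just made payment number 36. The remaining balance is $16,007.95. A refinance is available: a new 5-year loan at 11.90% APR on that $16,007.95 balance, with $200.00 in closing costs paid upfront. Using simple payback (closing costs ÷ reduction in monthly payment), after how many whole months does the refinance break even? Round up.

3 months

Current payment = 23,500 × 13.4%/12 / (1 − (1+0.0111667)^−84) = $432.64.
Refinanced payment = 16,007.95 × 0.0099167 / (1 − (1+0.0099167)^−60) = $355.28.
Monthly savings = $432.64 − $355.28 = $77.36.
Break-even = $200.00 / $77.36 = 2.59 → 3 months.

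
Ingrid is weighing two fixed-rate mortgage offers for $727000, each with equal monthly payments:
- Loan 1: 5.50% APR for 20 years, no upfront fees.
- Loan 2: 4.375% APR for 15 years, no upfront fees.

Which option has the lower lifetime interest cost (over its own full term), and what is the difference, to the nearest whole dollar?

Loan 2 by $207,495

Loan 1: at 5.50% the monthly rate is 0.0045833, so the payment is 727,000 × 0.0045833 / (1 − 1.0045833^−240) = $5,000.94.
Total interest on Loan 1 = 240 × $5,000.94 − $727,000 = $473,225.60.
Loan 2: at 4.375% the monthly rate is 0.0036458, so the payment is 727,000 × 0.0036458 / (1 − 1.0036458^−180) = $5,515.17.
Total interest on Loan 2 = 180 × $5,515.17 − $727,000 = $265,730.60.
Loan 2 is lower by $207,495.00.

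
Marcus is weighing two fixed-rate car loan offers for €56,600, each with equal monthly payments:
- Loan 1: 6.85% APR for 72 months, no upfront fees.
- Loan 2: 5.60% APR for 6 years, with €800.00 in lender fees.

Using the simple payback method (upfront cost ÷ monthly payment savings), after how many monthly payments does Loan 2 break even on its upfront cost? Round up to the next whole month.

24 months

Loan 1: at 6.85% the monthly rate is 0.0057083, so the payment is 56,600 × 0.0057083 / (1 − 1.0057083^−72) = €960.90.
Loan 2: at 5.60% the monthly rate is 0.0046667, so the payment is 56,600 × 0.0046667 / (1 − 1.0046667^−72) = €927.38.
Monthly savings = €960.90 − €927.38 = €33.52.
Break-even = €800.00 / €33.52 = 23.87 → 24 months.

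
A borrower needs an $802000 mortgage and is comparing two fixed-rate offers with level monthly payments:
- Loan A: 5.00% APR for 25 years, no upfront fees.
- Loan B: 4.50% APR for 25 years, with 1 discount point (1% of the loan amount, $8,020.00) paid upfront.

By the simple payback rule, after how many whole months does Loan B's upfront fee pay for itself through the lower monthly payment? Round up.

Loan A: monthly rate = 5%/12 = 0.0041667; payment = 802,000 × 0.0041667 / (1 − (1+0.0041667)^−300) = $4,688.41.
Loan B: monthly rate = 4.5%/12 = 0.0037500; payment = 802,000 × 0.0037500 / (1 − (1+0.0037500)^−300) = $4,457.78.
Monthly savings = $4,688.41 − $4,457.78 = $230.63.
Break-even = $8,020.00 / $230.63 = 34.77 → 35 months.

35 months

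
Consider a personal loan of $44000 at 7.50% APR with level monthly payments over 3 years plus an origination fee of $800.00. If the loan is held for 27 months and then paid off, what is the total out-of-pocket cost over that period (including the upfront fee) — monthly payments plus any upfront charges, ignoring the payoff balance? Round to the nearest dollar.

$37,754

At 7.50% the monthly rate is 0.0062500, so the payment is 44,000 × 0.0062500 / (1 − 1.0062500^−36) = $1,368.67.
Total outlay = 27 × $1,368.67 + $800.00 = $37,754.09.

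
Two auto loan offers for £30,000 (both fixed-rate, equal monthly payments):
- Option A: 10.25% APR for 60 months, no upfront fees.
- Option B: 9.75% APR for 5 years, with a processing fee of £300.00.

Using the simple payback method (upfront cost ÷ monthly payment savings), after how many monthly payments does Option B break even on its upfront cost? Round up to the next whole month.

41 months

Option A: at 10.25% the monthly rate is 0.0085417, so the payment is 30,000 × 0.0085417 / (1 − 1.0085417^−60) = £641.11.
Option B: at 9.75% the monthly rate is 0.0081250, so the payment is 30,000 × 0.0081250 / (1 − 1.0081250^−60) = £633.73.
Monthly savings = £641.11 − £633.73 = £7.38.
Break-even = £300.00 / £7.38 = 40.65 → 41 months.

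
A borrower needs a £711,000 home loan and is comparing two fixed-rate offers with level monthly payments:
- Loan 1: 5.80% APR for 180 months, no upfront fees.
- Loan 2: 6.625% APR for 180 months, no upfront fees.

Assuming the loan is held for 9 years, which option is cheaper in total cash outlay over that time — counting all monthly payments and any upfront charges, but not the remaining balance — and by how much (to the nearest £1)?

Loan 1 by £34,481

Loan 1: at 5.80% the monthly rate is 0.0048333, so the payment is 711,000 × 0.0048333 / (1 − 1.0048333^−180) = £5,923.27.
Loan 2: monthly rate = 6.625%/12 = 0.0055208; payment = 711,000 × 0.0055208 / (1 − (1+0.0055208)^−180) = £6,242.54.
Over 108 months: Loan 1 costs 108 × £5,923.27 = £639,713.16; Loan 2 costs 108 × £6,242.54 = £674,194.32.
Loan 1 is cheaper by £674,194.32 − £639,713.16 = £34,481.16.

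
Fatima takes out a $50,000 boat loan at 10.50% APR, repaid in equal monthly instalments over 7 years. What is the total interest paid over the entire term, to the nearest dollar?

At 10.50% the monthly rate is 0.0087500, so the payment is 50,000 × 0.0087500 / (1 − 1.0087500^−84) = $843.03.
Total paid = 84 × $843.03 = $70,814.52; interest = $70,814.52 − $50,000 = $20,814.52.

$20,815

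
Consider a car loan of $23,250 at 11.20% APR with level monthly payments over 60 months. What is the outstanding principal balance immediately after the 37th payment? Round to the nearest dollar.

$10,468

With monthly rate i = 11.2%/12 = 0.0093333, the balance after k of n payments is P · [(1+i)^n − (1+i)^k] / [(1+i)^n − 1].
(1+0.0093333)^60 = 1.74613158 and (1+0.0093333)^37 = 1.41020028, so the balance is 23,250 × (1.74613158 − 1.41020028) / (1.74613158 − 1) = $10,467.86.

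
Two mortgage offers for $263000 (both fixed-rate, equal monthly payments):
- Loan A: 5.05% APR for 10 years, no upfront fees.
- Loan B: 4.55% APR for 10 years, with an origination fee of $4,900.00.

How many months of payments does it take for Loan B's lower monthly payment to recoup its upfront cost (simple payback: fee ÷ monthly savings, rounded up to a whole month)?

77 months

Loan A: at 5.05% the monthly rate is 0.0042083, so the payment is 263,000 × 0.0042083 / (1 − 1.0042083^−120) = $2,795.96.
Loan B: at 4.55% the monthly rate is 0.0037917, so the payment is 263,000 × 0.0037917 / (1 − 1.0037917^−120) = $2,732.03.
Monthly savings = $2,795.96 − $2,732.03 = $63.93.
Break-even = $4,900.00 / $63.93 = 76.65 → 77 months.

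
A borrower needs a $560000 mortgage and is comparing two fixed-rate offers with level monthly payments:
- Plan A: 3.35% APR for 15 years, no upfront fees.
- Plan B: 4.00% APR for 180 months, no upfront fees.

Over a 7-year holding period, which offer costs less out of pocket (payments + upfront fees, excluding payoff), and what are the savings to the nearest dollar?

Plan A by $15,123

Plan A: monthly rate = 3.35%/12 = 0.0027917; payment = 560,000 × 0.0027917 / (1 − (1+0.0027917)^−180) = $3,962.22.
Plan B: at 4.00% the monthly rate is 0.0033333, so the payment is 560,000 × 0.0033333 / (1 − 1.0033333^−180) = $4,142.25.
Over 84 months: Plan A costs 84 × $3,962.22 = $332,826.48; Plan B costs 84 × $4,142.25 = $347,949.00.
Plan A is cheaper by $347,949.00 − $332,826.48 = $15,122.52.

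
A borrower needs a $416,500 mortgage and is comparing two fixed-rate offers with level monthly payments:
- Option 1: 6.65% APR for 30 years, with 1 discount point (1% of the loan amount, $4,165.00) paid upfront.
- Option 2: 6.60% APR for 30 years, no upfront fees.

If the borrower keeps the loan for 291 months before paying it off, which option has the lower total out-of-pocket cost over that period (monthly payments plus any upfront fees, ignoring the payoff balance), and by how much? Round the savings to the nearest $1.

Option 2 by $8,172

Option 1: monthly rate = 6.65%/12 = 0.0055417; payment = 416,500 × 0.0055417 / (1 − (1+0.0055417)^−360) = $2,673.78.
Option 2: monthly rate = 6.6%/12 = 0.0055000; payment = 416,500 × 0.0055000 / (1 − (1+0.0055000)^−360) = $2,660.01.
Over 291 months: Option 1 costs 291 × $2,673.78 + $4,165.00 = $782,234.98; Option 2 costs 291 × $2,660.01 = $774,062.91.
Option 2 is cheaper by $782,234.98 − $774,062.91 = $8,172.07.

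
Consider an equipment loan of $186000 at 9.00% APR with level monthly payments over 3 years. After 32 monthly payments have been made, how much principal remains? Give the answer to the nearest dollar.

$23,222

With monthly rate i = 9%/12 = 0.0075000, the balance after k of n payments is P · [(1+i)^n − (1+i)^k] / [(1+i)^n − 1].
(1+0.0075000)^36 = 1.30864537 and (1+0.0075000)^32 = 1.27011122, so the balance is 186,000 × (1.30864537 − 1.27011122) / (1.30864537 − 1) = $23,221.96.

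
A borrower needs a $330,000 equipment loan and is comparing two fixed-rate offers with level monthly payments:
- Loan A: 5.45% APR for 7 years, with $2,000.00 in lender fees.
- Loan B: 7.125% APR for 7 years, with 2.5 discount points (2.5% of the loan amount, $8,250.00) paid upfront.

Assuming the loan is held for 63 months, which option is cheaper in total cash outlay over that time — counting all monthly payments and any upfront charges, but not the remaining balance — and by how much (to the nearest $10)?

Loan A: at 5.45% the monthly rate is 0.0045417, so the payment is 330,000 × 0.0045417 / (1 − 1.0045417^−84) = $4,734.29.
Loan B: monthly rate = 7.125%/12 = 0.0059375; payment = 330,000 × 0.0059375 / (1 − (1+0.0059375)^−84) = $5,000.77.
Over 63 months: Loan A costs 63 × $4,734.29 + $2,000.00 = $300,260.27; Loan B costs 63 × $5,000.77 + $8,250.00 = $323,298.51.
Loan A is cheaper by $323,298.51 − $300,260.27 = $23,038.24.

Loan A by $23,040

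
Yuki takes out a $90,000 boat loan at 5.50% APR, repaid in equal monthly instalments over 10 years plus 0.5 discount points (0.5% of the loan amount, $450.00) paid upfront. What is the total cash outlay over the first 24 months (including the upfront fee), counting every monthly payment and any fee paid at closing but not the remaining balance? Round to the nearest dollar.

Monthly rate = 5.5%/12 = 0.0045833; payment = 90,000 × 0.0045833 / (1 − (1+0.0045833)^−120) = $976.74.
Total outlay = 24 × $976.74 + $450.00 = $23,891.76.

$23,892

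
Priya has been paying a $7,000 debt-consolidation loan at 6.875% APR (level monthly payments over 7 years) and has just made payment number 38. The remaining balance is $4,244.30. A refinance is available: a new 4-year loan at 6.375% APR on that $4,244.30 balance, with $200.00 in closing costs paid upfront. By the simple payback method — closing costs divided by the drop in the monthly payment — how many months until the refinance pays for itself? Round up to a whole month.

Current payment = 7,000 × 6.875%/12 / (1 − (1+0.0057292)^−84) = $105.22.
Refinanced payment = 4,244.30 × 0.0053125 / (1 − (1+0.0053125)^−48) = $100.41.
Monthly savings = $105.22 − $100.41 = $4.81.
Break-even = $200.00 / $4.81 = 41.58 → 42 months.

42 months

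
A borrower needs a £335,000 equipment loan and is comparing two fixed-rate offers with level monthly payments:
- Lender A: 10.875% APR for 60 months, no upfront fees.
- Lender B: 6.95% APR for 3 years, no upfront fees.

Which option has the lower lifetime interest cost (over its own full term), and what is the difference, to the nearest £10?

Lender A: at 10.875% the monthly rate is 0.0090625, so the payment is 335,000 × 0.0090625 / (1 − 1.0090625^−60) = £7,262.85.
Total interest on Lender A = 60 × £7,262.85 − £335,000 = £100,771.00.
Lender B: monthly rate = 6.95%/12 = 0.0057917; payment = 335,000 × 0.0057917 / (1 − (1+0.0057917)^−36) = £10,336.17.
Total interest on Lender B = 36 × £10,336.17 − £335,000 = £37,102.12.
Lender B is lower by £63,668.88.

Lender B by £63,670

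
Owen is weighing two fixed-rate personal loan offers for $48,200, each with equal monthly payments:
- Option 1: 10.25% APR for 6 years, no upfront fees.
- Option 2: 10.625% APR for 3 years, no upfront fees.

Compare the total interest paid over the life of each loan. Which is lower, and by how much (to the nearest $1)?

Option 2 by $8,230

Option 1: at 10.25% the monthly rate is 0.0085417, so the payment is 48,200 × 0.0085417 / (1 − 1.0085417^−72) = $899.03.
Total interest on Option 1 = 72 × $899.03 − $48,200 = $16,530.16.
Option 2: at 10.625% the monthly rate is 0.0088542, so the payment is 48,200 × 0.0088542 / (1 − 1.0088542^−36) = $1,569.46.
Total interest on Option 2 = 36 × $1,569.46 − $48,200 = $8,300.56.
Option 2 is lower by $8,229.60.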